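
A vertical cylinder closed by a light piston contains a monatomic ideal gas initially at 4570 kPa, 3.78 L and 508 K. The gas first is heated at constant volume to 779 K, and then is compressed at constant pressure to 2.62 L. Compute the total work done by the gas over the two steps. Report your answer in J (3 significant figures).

W_total ≈ -8130 J

Step 1 (isochoric): W = 0 (constant volume).
After step 1: P = 7008 kPa (V unchanged).
Step 2 (isobaric): W = PΔV = (7008 kPa)(2.62 − 3.78 L) = -8129 J.
W_total = 0 − 8129 = -8129 J.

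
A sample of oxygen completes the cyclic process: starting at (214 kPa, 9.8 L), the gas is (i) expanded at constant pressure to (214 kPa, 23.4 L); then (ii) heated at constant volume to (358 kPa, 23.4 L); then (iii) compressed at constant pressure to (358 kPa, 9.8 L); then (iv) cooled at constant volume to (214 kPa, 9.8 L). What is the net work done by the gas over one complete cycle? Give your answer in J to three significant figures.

W_net ≈ -1960 J

Constant-volume legs do no work.
W(i) = (214)(23.4 − 9.8) = 2910 J; W(iii) = (358)(9.8 − 23.4) = -4869 J.
W_net = 2910 − 4869 = -1958 J (the counter-clockwise enclosed area).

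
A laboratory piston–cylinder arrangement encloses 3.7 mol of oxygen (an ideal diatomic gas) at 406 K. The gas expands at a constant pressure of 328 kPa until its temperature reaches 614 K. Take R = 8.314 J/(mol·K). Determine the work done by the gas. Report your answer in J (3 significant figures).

Isobaric: W = P ΔV = nR ΔT.
W = (3.7)(8.314)(614 − 406) = 6398 J.

W ≈ 6400 J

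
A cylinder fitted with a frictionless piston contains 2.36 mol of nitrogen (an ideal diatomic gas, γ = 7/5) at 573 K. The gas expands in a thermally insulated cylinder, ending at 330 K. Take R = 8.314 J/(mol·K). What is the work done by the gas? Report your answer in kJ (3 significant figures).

W ≈ 11.9 kJ

Adiabatic ⇒ Q = 0, so W_by = −ΔU = nCᵥ(T₁ − T₂).
Cᵥ = 5R/2 = 20.79 J/(mol·K).
W = (2.36)(20.79)(573 − 330) = 11920 J.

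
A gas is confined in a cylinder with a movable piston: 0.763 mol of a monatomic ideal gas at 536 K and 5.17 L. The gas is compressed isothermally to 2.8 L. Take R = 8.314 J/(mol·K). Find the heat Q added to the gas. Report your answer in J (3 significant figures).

Q ≈ -2090 J

Isothermal ⇒ ΔU = 0, so Q = W = nRT ln(V₂/V₁).
Q = (0.763)(8.314)(536) ln(2.8/5.17) = 3400 × -0.6133 = -2085 J.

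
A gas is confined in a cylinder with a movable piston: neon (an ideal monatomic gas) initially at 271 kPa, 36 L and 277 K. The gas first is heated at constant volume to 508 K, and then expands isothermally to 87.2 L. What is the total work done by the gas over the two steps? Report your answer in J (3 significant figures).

Step 1 (isochoric): W = 0 (constant volume).
After step 1: P = 497 kPa (V unchanged).
Step 2 (isothermal): W = P₁V₁ ln(V₂/V₁) = (17892) ln(87.2/36) = 15829 J.
W_total = 0 + 15829 = 15829 J.

W_total ≈ 15800 J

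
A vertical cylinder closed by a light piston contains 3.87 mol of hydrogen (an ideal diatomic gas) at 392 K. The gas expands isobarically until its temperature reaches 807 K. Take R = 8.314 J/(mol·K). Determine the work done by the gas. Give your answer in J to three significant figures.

Isobaric: W = P ΔV = nR ΔT.
W = (3.87)(8.314)(807 − 392) = 13353 J.

W ≈ 13400 J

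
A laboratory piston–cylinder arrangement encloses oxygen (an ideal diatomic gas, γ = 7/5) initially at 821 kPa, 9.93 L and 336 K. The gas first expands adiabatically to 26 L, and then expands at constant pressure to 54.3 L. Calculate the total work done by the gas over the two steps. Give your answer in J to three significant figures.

Step 1 (adiabatic): W = (P₁V₁ − P₂V₂)/(γ−1) = (8153 − 5547)/0.4 = 6513 J.
After step 1: P = 213.4 kPa, V = 26 L, T = 228.6 K.
Step 2 (isobaric): W = PΔV = (213.4 kPa)(54.3 − 26 L) = 6038 J.
W_total = 6513 + 6038 = 12551 J.

W_total ≈ 12600 J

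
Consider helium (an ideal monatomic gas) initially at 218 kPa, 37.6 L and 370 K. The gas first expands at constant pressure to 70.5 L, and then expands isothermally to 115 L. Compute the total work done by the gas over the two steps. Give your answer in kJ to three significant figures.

W_total ≈ 14.7 kJ

Step 1 (isobaric): W = PΔV = (218 kPa)(70.5 − 37.6 L) = 7172 J.
After step 1: P = 218 kPa, V = 70.5 L, T = 693.8 K.
Step 2 (isothermal): W = P₁V₁ ln(V₂/V₁) = (15369) ln(115/70.5) = 7520 J.
W_total = 7172 + 7520 = 14693 J.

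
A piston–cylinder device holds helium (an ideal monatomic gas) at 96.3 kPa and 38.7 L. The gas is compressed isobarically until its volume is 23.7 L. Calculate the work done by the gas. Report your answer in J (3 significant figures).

W ≈ -1440 J

Isobaric: W = P ΔV.
W = (96.3 kPa)(23.7 − 38.7 L) = (96.3)(-15) = -1445 J.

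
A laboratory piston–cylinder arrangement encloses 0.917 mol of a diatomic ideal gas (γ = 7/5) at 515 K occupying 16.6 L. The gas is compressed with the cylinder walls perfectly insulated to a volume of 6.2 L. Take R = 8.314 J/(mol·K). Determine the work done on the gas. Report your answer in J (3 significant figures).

W ≈ 4740 J

Adiabatic: TV^(γ−1) = const with γ = 7/5.
T₂ = T₁ (V₁/V₂)^(γ−1) = 515 × (16.6/6.2)^0.4 = 515 × 1.483 = 763.6 K.
W_by = nCᵥ(T₁ − T₂) = (0.917)(20.79)(515 − 763.6) = -4739 J.
Work on gas = −W_by = 4739 J.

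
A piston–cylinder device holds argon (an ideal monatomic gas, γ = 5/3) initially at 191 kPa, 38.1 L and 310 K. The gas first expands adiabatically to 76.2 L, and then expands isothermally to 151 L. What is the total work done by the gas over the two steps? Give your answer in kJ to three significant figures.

W_total ≈ 7.17 kJ

Step 1 (adiabatic): W = (P₁V₁ − P₂V₂)/(γ−1) = (7277 − 4584)/0.667 = 4039 J.
After step 1: P = 60.16 kPa, V = 76.2 L, T = 195.3 K.
Step 2 (isothermal): W = P₁V₁ ln(V₂/V₁) = (4584) ln(151/76.2) = 3135 J.
W_total = 4039 + 3135 = 7174 J.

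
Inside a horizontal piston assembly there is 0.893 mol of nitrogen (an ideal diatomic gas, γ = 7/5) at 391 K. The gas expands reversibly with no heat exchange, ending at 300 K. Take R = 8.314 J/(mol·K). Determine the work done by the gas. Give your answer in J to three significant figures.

W ≈ 1690 J

Adiabatic ⇒ Q = 0, so W_by = −ΔU = nCᵥ(T₁ − T₂).
Cᵥ = 5R/2 = 20.79 J/(mol·K).
W = (0.893)(20.79)(391 − 300) = 1689 J.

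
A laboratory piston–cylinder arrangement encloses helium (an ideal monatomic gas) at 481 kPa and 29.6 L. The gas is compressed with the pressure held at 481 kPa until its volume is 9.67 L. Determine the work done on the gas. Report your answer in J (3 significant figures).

W ≈ 9590 J

Isobaric: W = P ΔV.
W = (481 kPa)(9.67 − 29.6 L) = (481)(-19.93) = -9586 J.
Work on gas = −W_by = 9586 J.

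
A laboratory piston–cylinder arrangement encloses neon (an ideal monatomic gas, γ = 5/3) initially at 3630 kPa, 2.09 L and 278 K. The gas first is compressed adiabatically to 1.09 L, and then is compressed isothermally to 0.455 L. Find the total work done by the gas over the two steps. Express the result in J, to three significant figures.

Step 1 (adiabatic): W = (P₁V₁ − P₂V₂)/(γ−1) = (7587 − 11709)/0.667 = -6184 J.
After step 1: P = 10743 kPa, V = 1.09 L, T = 429.1 K.
Step 2 (isothermal): W = P₁V₁ ln(V₂/V₁) = (11709) ln(0.455/1.09) = -10230 J.
W_total = -6184 − 10230 = -16414 J.

W_total ≈ -16400 J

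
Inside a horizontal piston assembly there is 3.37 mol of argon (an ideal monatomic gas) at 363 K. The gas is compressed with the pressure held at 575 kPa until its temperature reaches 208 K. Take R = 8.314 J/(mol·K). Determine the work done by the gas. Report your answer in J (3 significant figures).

Isobaric: W = P ΔV = nR ΔT.
W = (3.37)(8.314)(208 − 363) = -4343 J.

W ≈ -4340 J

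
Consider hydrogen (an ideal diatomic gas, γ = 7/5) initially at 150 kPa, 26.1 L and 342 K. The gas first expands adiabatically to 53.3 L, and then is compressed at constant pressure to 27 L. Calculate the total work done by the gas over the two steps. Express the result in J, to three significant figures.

W_total ≈ 980 J

Step 1 (adiabatic): W = (P₁V₁ − P₂V₂)/(γ−1) = (3915 − 2942)/0.4 = 2432 J.
After step 1: P = 55.2 kPa, V = 53.3 L, T = 257 K.
Step 2 (isobaric): W = PΔV = (55.2 kPa)(27 − 53.3 L) = -1452 J.
W_total = 2432 − 1452 = 979.7 J.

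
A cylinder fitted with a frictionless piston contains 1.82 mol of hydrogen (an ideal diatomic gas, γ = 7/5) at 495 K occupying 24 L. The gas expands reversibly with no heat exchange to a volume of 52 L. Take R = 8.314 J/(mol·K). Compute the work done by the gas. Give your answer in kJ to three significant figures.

Adiabatic: TV^(γ−1) = const with γ = 7/5.
T₂ = T₁ (V₁/V₂)^(γ−1) = 495 × (24/52)^0.4 = 495 × 0.734 = 363.3 K.
W_by = nCᵥ(T₁ − T₂) = (1.82)(20.79)(495 − 363.3) = 4981 J.

W ≈ 4.98 kJ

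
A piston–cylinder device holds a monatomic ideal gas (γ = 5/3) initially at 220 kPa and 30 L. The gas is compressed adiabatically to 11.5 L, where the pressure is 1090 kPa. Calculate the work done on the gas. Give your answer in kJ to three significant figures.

W ≈ 8.90 kJ

Adiabatic: W = (P₁V₁ − P₂V₂)/(γ − 1) with γ = 5/3.
P₁V₁ = 6600 J, P₂V₂ = 12535 J.
W = (6600 − 12535) / 0.6667 = -8902 J.
Work on gas = −W_by = 8902 J.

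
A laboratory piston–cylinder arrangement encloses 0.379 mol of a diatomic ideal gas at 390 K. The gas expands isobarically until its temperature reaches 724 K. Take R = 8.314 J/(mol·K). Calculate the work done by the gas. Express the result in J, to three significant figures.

W ≈ 1050 J

Isobaric: W = P ΔV = nR ΔT.
W = (0.379)(8.314)(724 − 390) = 1052 J.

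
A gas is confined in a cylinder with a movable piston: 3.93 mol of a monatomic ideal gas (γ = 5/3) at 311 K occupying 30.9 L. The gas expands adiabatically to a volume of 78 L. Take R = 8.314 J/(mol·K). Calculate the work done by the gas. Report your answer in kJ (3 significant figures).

W ≈ 7.02 kJ

Adiabatic: TV^(γ−1) = const with γ = 5/3.
T₂ = T₁ (V₁/V₂)^(γ−1) = 311 × (30.9/78)^0.667 = 311 × 0.5394 = 167.8 K.
W_by = nCᵥ(T₁ − T₂) = (3.93)(12.47)(311 − 167.8) = 7021 J.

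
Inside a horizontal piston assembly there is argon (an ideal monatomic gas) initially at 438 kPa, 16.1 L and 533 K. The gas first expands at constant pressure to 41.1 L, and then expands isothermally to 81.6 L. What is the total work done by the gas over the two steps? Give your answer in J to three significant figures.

Step 1 (isobaric): W = PΔV = (438 kPa)(41.1 − 16.1 L) = 10950 J.
After step 1: P = 438 kPa, V = 41.1 L, T = 1361 K.
Step 2 (isothermal): W = P₁V₁ ln(V₂/V₁) = (18002) ln(81.6/41.1) = 12346 J.
W_total = 10950 + 12346 = 23296 J.

W_total ≈ 23300 J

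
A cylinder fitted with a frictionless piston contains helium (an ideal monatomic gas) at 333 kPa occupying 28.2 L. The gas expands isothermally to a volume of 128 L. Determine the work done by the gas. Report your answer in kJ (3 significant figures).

W ≈ 14.2 kJ

Isothermal: W = nRT ln(V₂/V₁) = P₁V₁ ln(V₂/V₁).
P₁V₁ = (333 kPa)(28.2 L) = 9391 J.
W = 9391 × ln(128/28.2) = 9391 × 1.513
W_by_gas = 14205 J.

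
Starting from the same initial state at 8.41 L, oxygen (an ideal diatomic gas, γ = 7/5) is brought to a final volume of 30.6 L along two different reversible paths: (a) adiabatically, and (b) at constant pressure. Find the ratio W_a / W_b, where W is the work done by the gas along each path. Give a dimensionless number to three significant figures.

W_a / W_b ≈ 0.382

Path (a) adiabatic: W = P₁V₁(1 − (V₁/V₂)^(γ−1))/(γ−1) → W_a/(P₁V₁) = 1.009.
Path (b) isobaric: W = P₁(V₂ − V₁) → W_b/(P₁V₁) = 2.639.
W_a / W_b = 1.009 / 2.639 = 0.3823.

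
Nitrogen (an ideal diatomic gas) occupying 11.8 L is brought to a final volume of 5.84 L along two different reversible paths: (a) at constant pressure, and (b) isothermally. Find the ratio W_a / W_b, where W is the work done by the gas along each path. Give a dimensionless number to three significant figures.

W_a / W_b ≈ 0.718

Path (a) isobaric: W = P₁(V₂ − V₁) → W_a/(P₁V₁) = -0.5051.
Path (b) isothermal: W = P₁V₁ ln(V₂/V₁) → W_b/(P₁V₁) = -0.7034.
W_a / W_b = -0.5051 / -0.7034 = 0.7181.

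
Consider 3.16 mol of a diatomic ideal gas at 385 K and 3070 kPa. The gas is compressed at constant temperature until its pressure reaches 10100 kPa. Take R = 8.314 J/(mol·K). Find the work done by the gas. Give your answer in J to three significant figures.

Isothermal process: W = nRT ln(V₂/V₁) = nRT ln(P₁/P₂).
W = (3.16)(8.314)(385) × ln(3070/10100)
  = 10115 × ln(0.304) = 10115 × -1.191
W_by_gas = -12045 J.

W ≈ -12000 J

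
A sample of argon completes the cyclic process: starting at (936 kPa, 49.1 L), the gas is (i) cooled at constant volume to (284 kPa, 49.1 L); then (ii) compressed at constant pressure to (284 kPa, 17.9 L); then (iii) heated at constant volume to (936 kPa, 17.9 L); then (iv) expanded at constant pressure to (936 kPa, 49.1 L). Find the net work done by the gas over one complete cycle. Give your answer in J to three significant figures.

Constant-volume legs do no work.
W(ii) = (284)(17.9 − 49.1) = -8861 J; W(iv) = (936)(49.1 − 17.9) = 29203 J.
W_net = -8861 + 29203 = 20342 J (the clockwise enclosed area).

W_net ≈ 20300 J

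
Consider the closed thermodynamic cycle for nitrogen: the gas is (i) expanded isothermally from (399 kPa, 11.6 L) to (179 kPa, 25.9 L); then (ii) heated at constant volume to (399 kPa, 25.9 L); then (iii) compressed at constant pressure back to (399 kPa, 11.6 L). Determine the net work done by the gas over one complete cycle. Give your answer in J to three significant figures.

W_net ≈ -1990 J

Leg (i): W = PᵢVᵢ ln(V_f/Vᵢ) = (4628) ln(25.9/11.6) = 3718 J.
Leg (ii): W = 0.
Leg (iii): W = PΔV = (399)(11.6 − 25.9) = -5706 J.
W_net = 3718 − 5706 = -1988 J.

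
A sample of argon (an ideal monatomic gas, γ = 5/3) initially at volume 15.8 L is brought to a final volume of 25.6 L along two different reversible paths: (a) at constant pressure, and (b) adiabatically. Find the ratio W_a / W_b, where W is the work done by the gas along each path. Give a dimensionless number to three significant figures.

W_a / W_b ≈ 1.50

Path (a) isobaric: W = P₁(V₂ − V₁) → W_a/(P₁V₁) = 0.6203.
Path (b) adiabatic: W = P₁V₁(1 − (V₁/V₂)^(γ−1))/(γ−1) → W_b/(P₁V₁) = 0.4127.
W_a / W_b = 0.6203 / 0.4127 = 1.503.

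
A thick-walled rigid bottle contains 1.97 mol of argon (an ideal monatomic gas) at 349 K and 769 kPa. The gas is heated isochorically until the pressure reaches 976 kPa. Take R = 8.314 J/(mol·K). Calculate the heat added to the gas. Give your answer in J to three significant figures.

Q ≈ 2310 J

Constant volume ⇒ W = 0, so Q = ΔU = nCᵥΔT with Cᵥ = 3R/2 = 12.47 J/(mol·K).
At constant V, T₂/T₁ = P₂/P₁ ⇒ ΔT = T₁(P₂/P₁ − 1) = 349·(976/769 − 1) = 93.94 K.
ΔU = (1.97)(12.47)(93.94) = 2308 J.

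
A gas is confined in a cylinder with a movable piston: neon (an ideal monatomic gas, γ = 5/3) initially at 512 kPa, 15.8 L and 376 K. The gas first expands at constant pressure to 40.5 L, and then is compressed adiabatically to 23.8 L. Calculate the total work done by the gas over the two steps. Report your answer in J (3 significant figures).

W_total ≈ -583 J

Step 1 (isobaric): W = PΔV = (512 kPa)(40.5 − 15.8 L) = 12646 J.
After step 1: P = 512 kPa, V = 40.5 L, T = 963.8 K.
Step 2 (adiabatic): W = (P₁V₁ − P₂V₂)/(γ−1) = (20736 − 29556)/0.667 = -13230 J.
W_total = 12646 − 13230 = -583.4 J.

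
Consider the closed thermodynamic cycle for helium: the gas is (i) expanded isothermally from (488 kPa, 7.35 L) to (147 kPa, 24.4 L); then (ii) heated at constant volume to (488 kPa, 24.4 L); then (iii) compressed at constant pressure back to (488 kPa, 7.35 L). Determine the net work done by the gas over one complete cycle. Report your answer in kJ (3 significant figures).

W_net ≈ -4.02 kJ

Leg (i): W = PᵢVᵢ ln(V_f/Vᵢ) = (3587) ln(24.4/7.35) = 4304 J.
Leg (ii): W = 0.
Leg (iii): W = PΔV = (488)(7.35 − 24.4) = -8320 J.
W_net = 4304 − 8320 = -4017 J.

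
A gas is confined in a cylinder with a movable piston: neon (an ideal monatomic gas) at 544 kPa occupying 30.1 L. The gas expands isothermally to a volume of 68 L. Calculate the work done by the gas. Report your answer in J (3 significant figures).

W ≈ 13300 J

Isothermal: W = nRT ln(V₂/V₁) = P₁V₁ ln(V₂/V₁).
P₁V₁ = (544 kPa)(30.1 L) = 16374 J.
W = 16374 × ln(68/30.1) = 16374 × 0.815
W_by_gas = 13345 J.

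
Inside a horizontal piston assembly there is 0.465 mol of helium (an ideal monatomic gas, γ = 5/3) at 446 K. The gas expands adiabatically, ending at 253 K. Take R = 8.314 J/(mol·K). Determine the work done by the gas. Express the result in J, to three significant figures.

W ≈ 1120 J

Adiabatic ⇒ Q = 0, so W_by = −ΔU = nCᵥ(T₁ − T₂).
Cᵥ = 3R/2 = 12.47 J/(mol·K).
W = (0.465)(12.47)(446 − 253) = 1119 J.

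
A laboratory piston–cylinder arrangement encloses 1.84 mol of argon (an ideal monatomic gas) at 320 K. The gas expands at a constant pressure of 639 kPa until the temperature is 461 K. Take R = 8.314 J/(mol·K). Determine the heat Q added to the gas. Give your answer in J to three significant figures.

Q ≈ 5390 J

Isobaric: W = nRΔT = (1.84)(8.314)(141) = 2157 J.
ΔU = nCᵥΔT with Cᵥ = 3R/2: ΔU = (1.84)(12.47)(141) = 3235 J.
Q = ΔU + W = 3235 + 2157 = 5392 J.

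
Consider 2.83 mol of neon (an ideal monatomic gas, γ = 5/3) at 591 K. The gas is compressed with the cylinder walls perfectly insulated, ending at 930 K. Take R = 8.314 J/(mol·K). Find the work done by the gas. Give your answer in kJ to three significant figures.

W ≈ -12.0 kJ

Adiabatic ⇒ Q = 0, so W_by = −ΔU = nCᵥ(T₁ − T₂).
Cᵥ = 3R/2 = 12.47 J/(mol·K).
W = (2.83)(12.47)(591 − 930) = -11964 J.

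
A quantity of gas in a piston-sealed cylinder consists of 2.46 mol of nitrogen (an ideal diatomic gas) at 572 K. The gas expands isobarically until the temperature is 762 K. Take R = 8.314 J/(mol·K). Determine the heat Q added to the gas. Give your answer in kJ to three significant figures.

Isobaric: W = nRΔT = (2.46)(8.314)(190) = 3886 J.
ΔU = nCᵥΔT with Cᵥ = 5R/2: ΔU = (2.46)(20.79)(190) = 9715 J.
Q = ΔU + W = 9715 + 3886 = 13601 J.

Q ≈ 13.6 kJ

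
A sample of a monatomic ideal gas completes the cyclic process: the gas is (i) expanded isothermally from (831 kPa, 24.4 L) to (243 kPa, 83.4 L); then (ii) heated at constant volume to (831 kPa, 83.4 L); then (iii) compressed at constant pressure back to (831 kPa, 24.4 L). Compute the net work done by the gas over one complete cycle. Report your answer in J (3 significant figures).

W_net ≈ -24100 J

Leg (i): W = PᵢVᵢ ln(V_f/Vᵢ) = (20276) ln(83.4/24.4) = 24921 J.
Leg (ii): W = 0.
Leg (iii): W = PΔV = (831)(24.4 − 83.4) = -49029 J.
W_net = 24921 − 49029 = -24108 J.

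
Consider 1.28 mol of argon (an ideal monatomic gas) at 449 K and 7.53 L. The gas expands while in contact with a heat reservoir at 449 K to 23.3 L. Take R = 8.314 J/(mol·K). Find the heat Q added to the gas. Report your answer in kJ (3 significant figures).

Q ≈ 5.40 kJ

Isothermal ⇒ ΔU = 0, so Q = W = nRT ln(V₂/V₁).
Q = (1.28)(8.314)(449) ln(23.3/7.53) = 4778 × 1.13 = 5397 J.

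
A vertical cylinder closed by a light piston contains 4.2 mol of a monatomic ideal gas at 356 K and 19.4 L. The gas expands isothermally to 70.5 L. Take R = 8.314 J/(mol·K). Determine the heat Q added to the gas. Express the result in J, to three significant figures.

Q ≈ 16000 J

Isothermal ⇒ ΔU = 0, so Q = W = nRT ln(V₂/V₁).
Q = (4.2)(8.314)(356) ln(70.5/19.4) = 12431 × 1.29 = 16040 J.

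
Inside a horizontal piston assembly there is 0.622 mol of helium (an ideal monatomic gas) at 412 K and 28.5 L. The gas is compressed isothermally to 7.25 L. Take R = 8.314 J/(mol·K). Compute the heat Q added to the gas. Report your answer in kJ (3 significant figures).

Q ≈ -2.92 kJ

Isothermal ⇒ ΔU = 0, so Q = W = nRT ln(V₂/V₁).
Q = (0.622)(8.314)(412) ln(7.25/28.5) = 2131 × -1.369 = -2917 J.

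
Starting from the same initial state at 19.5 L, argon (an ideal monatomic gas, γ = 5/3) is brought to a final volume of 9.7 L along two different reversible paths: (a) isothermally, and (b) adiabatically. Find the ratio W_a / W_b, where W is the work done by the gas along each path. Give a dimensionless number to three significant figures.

Path (a) isothermal: W = P₁V₁ ln(V₂/V₁) → W_a/(P₁V₁) = -0.6983.
Path (b) adiabatic: W = P₁V₁(1 − (V₁/V₂)^(γ−1))/(γ−1) → W_b/(P₁V₁) = -0.8893.
W_a / W_b = -0.6983 / -0.8893 = 0.7852.

W_a / W_b ≈ 0.785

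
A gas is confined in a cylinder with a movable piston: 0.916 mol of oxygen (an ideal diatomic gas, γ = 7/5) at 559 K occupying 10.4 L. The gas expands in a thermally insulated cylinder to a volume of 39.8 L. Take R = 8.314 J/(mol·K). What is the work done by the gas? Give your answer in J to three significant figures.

Adiabatic: TV^(γ−1) = const with γ = 7/5.
T₂ = T₁ (V₁/V₂)^(γ−1) = 559 × (10.4/39.8)^0.4 = 559 × 0.5846 = 326.8 K.
W_by = nCᵥ(T₁ − T₂) = (0.916)(20.79)(559 − 326.8) = 4421 J.

W ≈ 4420 J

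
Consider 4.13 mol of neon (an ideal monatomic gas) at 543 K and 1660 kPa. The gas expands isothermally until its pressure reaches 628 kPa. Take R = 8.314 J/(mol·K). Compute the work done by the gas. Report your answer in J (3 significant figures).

W ≈ 18100 J

Isothermal process: W = nRT ln(V₂/V₁) = nRT ln(P₁/P₂).
W = (4.13)(8.314)(543) × ln(1660/628)
  = 18645 × ln(2.643) = 18645 × 0.972
W_by_gas = 18123 J.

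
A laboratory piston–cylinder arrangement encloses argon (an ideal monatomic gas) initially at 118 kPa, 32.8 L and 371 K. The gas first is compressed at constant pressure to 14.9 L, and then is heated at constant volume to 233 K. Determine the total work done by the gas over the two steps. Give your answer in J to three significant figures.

Step 1 (isobaric): W = PΔV = (118 kPa)(14.9 − 32.8 L) = -2112 J.
Step 2 (isochoric): W = 0 (constant volume).
W_total = -2112 + 0 = -2112 J.

W_total ≈ -2110 J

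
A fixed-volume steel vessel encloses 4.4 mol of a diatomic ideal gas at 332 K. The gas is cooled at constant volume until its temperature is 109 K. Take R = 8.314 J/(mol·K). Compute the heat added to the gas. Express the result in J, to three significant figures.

Q ≈ -20400 J

Constant volume ⇒ W = 0, so Q = ΔU = nCᵥΔT with Cᵥ = 5R/2 = 20.79 J/(mol·K).
ΔU = (4.4)(20.79)(109 − 332) = -20394 J.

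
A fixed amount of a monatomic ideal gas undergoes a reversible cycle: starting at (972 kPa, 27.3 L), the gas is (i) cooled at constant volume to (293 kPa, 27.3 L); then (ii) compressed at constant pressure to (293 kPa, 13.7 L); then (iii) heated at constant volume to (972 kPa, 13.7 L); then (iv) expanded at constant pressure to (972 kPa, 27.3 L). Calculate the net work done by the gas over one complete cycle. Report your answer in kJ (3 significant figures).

W_net ≈ 9.23 kJ

Constant-volume legs do no work.
W(ii) = (293)(13.7 − 27.3) = -3985 J; W(iv) = (972)(27.3 − 13.7) = 13219 J.
W_net = -3985 + 13219 = 9234 J (the clockwise enclosed area).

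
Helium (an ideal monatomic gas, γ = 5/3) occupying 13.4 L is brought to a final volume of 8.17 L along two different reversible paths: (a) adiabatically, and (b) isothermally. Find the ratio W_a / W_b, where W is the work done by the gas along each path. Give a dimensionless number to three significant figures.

W_a / W_b ≈ 1.18

Path (a) adiabatic: W = P₁V₁(1 − (V₁/V₂)^(γ−1))/(γ−1) → W_a/(P₁V₁) = -0.5862.
Path (b) isothermal: W = P₁V₁ ln(V₂/V₁) → W_b/(P₁V₁) = -0.4948.
W_a / W_b = -0.5862 / -0.4948 = 1.185.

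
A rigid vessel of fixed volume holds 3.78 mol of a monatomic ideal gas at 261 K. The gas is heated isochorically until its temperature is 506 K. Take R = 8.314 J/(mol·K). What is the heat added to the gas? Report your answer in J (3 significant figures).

Q ≈ 11500 J

Constant volume ⇒ W = 0, so Q = ΔU = nCᵥΔT with Cᵥ = 3R/2 = 12.47 J/(mol·K).
ΔU = (3.78)(12.47)(506 − 261) = 11549 J.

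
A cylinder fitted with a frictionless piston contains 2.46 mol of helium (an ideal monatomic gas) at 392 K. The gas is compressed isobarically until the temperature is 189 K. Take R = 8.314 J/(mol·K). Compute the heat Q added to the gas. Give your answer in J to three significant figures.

Isobaric: W = nRΔT = (2.46)(8.314)(-203) = -4152 J.
ΔU = nCᵥΔT with Cᵥ = 3R/2: ΔU = (2.46)(12.47)(-203) = -6228 J.
Q = ΔU + W = -6228 − 4152 = -10380 J.

Q ≈ -10400 J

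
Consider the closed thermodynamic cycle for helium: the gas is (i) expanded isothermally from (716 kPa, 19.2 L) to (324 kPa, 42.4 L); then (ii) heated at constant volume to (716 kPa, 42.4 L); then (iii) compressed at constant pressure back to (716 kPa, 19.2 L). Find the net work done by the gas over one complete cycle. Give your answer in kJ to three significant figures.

Leg (i): W = PᵢVᵢ ln(V_f/Vᵢ) = (13747) ln(42.4/19.2) = 10891 J.
Leg (ii): W = 0.
Leg (iii): W = PΔV = (716)(19.2 − 42.4) = -16611 J.
W_net = 10891 − 16611 = -5720 J.

W_net ≈ -5.72 kJ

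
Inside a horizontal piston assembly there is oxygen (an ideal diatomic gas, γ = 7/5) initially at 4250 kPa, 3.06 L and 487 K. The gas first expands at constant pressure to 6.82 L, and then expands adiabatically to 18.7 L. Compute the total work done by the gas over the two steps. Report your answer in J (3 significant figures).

Step 1 (isobaric): W = PΔV = (4250 kPa)(6.82 − 3.06 L) = 15980 J.
After step 1: P = 4250 kPa, V = 6.82 L, T = 1085 K.
Step 2 (adiabatic): W = (P₁V₁ − P₂V₂)/(γ−1) = (28985 − 19362)/0.4 = 24057 J.
W_total = 15980 + 24057 = 40037 J.

W_total ≈ 40000 J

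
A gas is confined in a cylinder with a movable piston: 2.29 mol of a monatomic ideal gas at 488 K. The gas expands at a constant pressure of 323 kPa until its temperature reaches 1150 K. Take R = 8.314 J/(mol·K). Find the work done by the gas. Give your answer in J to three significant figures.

Isobaric: W = P ΔV = nR ΔT.
W = (2.29)(8.314)(1150 − 488) = 12604 J.

W ≈ 12600 J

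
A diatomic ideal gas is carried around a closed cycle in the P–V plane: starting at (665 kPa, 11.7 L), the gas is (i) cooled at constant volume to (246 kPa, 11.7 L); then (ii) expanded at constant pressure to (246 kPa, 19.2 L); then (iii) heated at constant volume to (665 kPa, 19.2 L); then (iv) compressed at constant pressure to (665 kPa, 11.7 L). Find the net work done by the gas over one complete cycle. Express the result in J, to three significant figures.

W_net ≈ -3140 J

Constant-volume legs do no work.
W(ii) = (246)(19.2 − 11.7) = 1845 J; W(iv) = (665)(11.7 − 19.2) = -4988 J.
W_net = 1845 − 4988 = -3142 J (the counter-clockwise enclosed area).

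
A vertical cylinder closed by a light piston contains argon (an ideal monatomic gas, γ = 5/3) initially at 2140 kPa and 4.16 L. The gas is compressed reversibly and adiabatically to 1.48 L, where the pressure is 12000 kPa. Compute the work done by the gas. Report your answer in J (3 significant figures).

Adiabatic: W = (P₁V₁ − P₂V₂)/(γ − 1) with γ = 5/3.
P₁V₁ = 8902 J, P₂V₂ = 17760 J.
W = (8902 − 17760) / 0.6667 = -13286 J.

W ≈ -13300 J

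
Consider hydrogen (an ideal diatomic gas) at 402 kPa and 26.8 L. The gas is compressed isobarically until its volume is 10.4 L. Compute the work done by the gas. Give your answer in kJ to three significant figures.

Isobaric: W = P ΔV.
W = (402 kPa)(10.4 − 26.8 L) = (402)(-16.4) = -6593 J.

W ≈ -6.59 kJ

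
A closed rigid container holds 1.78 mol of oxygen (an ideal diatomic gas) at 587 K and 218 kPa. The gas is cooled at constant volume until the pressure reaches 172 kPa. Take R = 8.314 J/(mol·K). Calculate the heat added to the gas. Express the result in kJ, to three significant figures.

Constant volume ⇒ W = 0, so Q = ΔU = nCᵥΔT with Cᵥ = 5R/2 = 20.79 J/(mol·K).
At constant V, T₂/T₁ = P₂/P₁ ⇒ ΔT = T₁(P₂/P₁ − 1) = 587·(172/218 − 1) = -123.9 K.
ΔU = (1.78)(20.79)(-123.9) = -4583 J.

Q ≈ -4.58 kJ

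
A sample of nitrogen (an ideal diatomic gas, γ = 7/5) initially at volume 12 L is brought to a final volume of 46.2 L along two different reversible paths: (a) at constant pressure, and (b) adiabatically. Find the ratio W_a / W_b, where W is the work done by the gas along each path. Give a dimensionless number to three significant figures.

Path (a) isobaric: W = P₁(V₂ − V₁) → W_a/(P₁V₁) = 2.85.
Path (b) adiabatic: W = P₁V₁(1 − (V₁/V₂)^(γ−1))/(γ−1) → W_b/(P₁V₁) = 1.042.
W_a / W_b = 2.85 / 1.042 = 2.735.

W_a / W_b ≈ 2.74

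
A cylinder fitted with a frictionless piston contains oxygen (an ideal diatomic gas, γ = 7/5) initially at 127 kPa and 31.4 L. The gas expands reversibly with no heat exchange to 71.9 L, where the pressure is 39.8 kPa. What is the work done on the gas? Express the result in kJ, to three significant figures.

W ≈ -2.82 kJ

Adiabatic: W = (P₁V₁ − P₂V₂)/(γ − 1) with γ = 7/5.
P₁V₁ = 3988 J, P₂V₂ = 2862 J.
W = (3988 − 2862) / 0.4 = 2815 J.
Work on gas = −W_by = -2815 J.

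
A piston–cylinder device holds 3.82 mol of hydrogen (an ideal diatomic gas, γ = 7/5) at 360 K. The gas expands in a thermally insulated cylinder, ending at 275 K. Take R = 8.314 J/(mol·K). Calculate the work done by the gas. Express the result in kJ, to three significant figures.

W ≈ 6.75 kJ

Adiabatic ⇒ Q = 0, so W_by = −ΔU = nCᵥ(T₁ − T₂).
Cᵥ = 5R/2 = 20.79 J/(mol·K).
W = (3.82)(20.79)(360 − 275) = 6749 J.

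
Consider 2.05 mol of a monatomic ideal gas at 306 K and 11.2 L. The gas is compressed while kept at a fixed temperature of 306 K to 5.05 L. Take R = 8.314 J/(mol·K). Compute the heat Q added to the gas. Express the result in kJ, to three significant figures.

Isothermal ⇒ ΔU = 0, so Q = W = nRT ln(V₂/V₁).
Q = (2.05)(8.314)(306) ln(5.05/11.2) = 5215 × -0.7965 = -4154 J.

Q ≈ -4.15 kJ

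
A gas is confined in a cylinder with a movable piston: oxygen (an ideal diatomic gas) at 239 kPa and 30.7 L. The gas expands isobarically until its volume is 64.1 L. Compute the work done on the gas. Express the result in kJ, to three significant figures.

W ≈ -7.98 kJ

Isobaric: W = P ΔV.
W = (239 kPa)(64.1 − 30.7 L) = (239)(33.4) = 7983 J.
Work on gas = −W_by = -7983 J.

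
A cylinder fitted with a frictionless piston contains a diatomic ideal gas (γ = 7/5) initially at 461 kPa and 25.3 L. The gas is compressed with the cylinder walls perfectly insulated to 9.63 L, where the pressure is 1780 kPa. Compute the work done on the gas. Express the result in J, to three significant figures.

W ≈ 13700 J

Adiabatic: W = (P₁V₁ − P₂V₂)/(γ − 1) with γ = 7/5.
P₁V₁ = 11663 J, P₂V₂ = 17141 J.
W = (11663 − 17141) / 0.4 = -13695 J.
Work on gas = −W_by = 13695 J.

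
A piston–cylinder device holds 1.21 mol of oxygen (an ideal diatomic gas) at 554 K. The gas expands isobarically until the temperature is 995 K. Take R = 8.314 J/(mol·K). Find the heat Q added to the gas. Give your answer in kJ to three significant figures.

Isobaric: W = nRΔT = (1.21)(8.314)(441) = 4436 J.
ΔU = nCᵥΔT with Cᵥ = 5R/2: ΔU = (1.21)(20.79)(441) = 11091 J.
Q = ΔU + W = 11091 + 4436 = 15528 J.

Q ≈ 15.5 kJ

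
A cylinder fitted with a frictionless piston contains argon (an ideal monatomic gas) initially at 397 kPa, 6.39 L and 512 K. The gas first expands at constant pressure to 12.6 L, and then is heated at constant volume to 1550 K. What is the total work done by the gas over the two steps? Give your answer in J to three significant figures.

Step 1 (isobaric): W = PΔV = (397 kPa)(12.6 − 6.39 L) = 2465 J.
Step 2 (isochoric): W = 0 (constant volume).
W_total = 2465 + 0 = 2465 J.

W_total ≈ 2470 J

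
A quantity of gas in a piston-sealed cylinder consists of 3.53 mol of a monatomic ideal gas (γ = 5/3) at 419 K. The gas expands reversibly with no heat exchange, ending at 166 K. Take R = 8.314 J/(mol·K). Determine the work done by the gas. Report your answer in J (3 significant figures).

W ≈ 11100 J

Adiabatic ⇒ Q = 0, so W_by = −ΔU = nCᵥ(T₁ − T₂).
Cᵥ = 3R/2 = 12.47 J/(mol·K).
W = (3.53)(12.47)(419 − 166) = 11138 J.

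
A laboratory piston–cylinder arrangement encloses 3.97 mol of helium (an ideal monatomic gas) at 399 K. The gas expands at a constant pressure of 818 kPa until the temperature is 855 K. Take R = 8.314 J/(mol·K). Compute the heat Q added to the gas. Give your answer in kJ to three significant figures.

Q ≈ 37.6 kJ

Isobaric: W = nRΔT = (3.97)(8.314)(456) = 15051 J.
ΔU = nCᵥΔT with Cᵥ = 3R/2: ΔU = (3.97)(12.47)(456) = 22577 J.
Q = ΔU + W = 22577 + 15051 = 37628 J.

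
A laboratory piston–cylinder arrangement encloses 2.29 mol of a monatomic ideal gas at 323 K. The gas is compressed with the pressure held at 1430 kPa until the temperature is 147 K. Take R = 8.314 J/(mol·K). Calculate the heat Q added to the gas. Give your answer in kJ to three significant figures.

Isobaric: W = nRΔT = (2.29)(8.314)(-176) = -3351 J.
ΔU = nCᵥΔT with Cᵥ = 3R/2: ΔU = (2.29)(12.47)(-176) = -5026 J.
Q = ΔU + W = -5026 − 3351 = -8377 J.

Q ≈ -8.38 kJ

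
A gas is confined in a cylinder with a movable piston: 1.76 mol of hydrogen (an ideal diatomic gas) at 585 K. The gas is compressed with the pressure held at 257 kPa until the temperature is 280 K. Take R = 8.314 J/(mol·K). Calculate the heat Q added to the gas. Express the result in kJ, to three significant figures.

Isobaric: W = nRΔT = (1.76)(8.314)(-305) = -4463 J.
ΔU = nCᵥΔT with Cᵥ = 5R/2: ΔU = (1.76)(20.79)(-305) = -11157 J.
Q = ΔU + W = -11157 − 4463 = -15620 J.

Q ≈ -15.6 kJ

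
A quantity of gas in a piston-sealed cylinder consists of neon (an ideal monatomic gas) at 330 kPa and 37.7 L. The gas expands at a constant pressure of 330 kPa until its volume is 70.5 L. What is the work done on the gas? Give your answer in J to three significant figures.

Isobaric: W = P ΔV.
W = (330 kPa)(70.5 − 37.7 L) = (330)(32.8) = 10824 J.
Work on gas = −W_by = -10824 J.

W ≈ -10800 J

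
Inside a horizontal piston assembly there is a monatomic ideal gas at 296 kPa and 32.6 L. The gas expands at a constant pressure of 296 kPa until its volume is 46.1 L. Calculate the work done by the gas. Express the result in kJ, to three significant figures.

Isobaric: W = P ΔV.
W = (296 kPa)(46.1 − 32.6 L) = (296)(13.5) = 3996 J.

W ≈ 4.00 kJ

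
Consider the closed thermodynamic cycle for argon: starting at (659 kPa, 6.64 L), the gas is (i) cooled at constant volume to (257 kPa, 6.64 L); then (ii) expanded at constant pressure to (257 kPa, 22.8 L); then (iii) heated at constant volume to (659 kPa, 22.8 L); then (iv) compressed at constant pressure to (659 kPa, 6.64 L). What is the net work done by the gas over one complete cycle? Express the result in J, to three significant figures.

W_net ≈ -6500 J

Constant-volume legs do no work.
W(ii) = (257)(22.8 − 6.64) = 4153 J; W(iv) = (659)(6.64 − 22.8) = -10649 J.
W_net = 4153 − 10649 = -6496 J (the counter-clockwise enclosed area).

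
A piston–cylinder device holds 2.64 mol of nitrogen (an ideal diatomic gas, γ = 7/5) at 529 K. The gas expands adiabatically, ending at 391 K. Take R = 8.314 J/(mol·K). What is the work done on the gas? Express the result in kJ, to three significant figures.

Adiabatic ⇒ Q = 0, so W_by = −ΔU = nCᵥ(T₁ − T₂).
Cᵥ = 5R/2 = 20.79 J/(mol·K).
W = (2.64)(20.79)(529 − 391) = 7572 J.
Work on gas = −W_by = -7572 J.

W ≈ -7.57 kJ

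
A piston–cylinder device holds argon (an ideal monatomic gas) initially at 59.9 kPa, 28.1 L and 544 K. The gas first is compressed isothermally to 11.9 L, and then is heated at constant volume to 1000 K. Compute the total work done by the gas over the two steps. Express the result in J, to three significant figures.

Step 1 (isothermal): W = P₁V₁ ln(V₂/V₁) = (1683) ln(11.9/28.1) = -1446 J.
Step 2 (isochoric): W = 0 (constant volume).
W_total = -1446 + 0 = -1446 J.

W_total ≈ -1450 J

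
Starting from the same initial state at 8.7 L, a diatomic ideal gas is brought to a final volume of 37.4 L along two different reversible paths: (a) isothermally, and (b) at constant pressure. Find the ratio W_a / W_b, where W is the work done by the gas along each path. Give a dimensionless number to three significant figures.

W_a / W_b ≈ 0.442

Path (a) isothermal: W = P₁V₁ ln(V₂/V₁) → W_a/(P₁V₁) = 1.458.
Path (b) isobaric: W = P₁(V₂ − V₁) → W_b/(P₁V₁) = 3.299.
W_a / W_b = 1.458 / 3.299 = 0.4421.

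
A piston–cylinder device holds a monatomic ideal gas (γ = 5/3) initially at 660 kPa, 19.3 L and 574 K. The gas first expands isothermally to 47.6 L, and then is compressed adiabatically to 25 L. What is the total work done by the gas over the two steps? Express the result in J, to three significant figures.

Step 1 (isothermal): W = P₁V₁ ln(V₂/V₁) = (12738) ln(47.6/19.3) = 11499 J.
After step 1: P = 267.6 kPa, V = 47.6 L, T = 574 K.
Step 2 (adiabatic): W = (P₁V₁ − P₂V₂)/(γ−1) = (12738 − 19568)/0.667 = -10245 J.
W_total = 11499 − 10245 = 1254 J.

W_total ≈ 1250 J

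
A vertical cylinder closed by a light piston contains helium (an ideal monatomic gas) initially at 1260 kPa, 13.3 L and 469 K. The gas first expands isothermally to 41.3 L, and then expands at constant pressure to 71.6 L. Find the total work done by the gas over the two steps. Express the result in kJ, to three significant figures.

W_total ≈ 31.3 kJ

Step 1 (isothermal): W = P₁V₁ ln(V₂/V₁) = (16758) ln(41.3/13.3) = 18988 J.
After step 1: P = 405.8 kPa, V = 41.3 L, T = 469 K.
Step 2 (isobaric): W = PΔV = (405.8 kPa)(71.6 − 41.3 L) = 12295 J.
W_total = 18988 + 12295 = 31283 J.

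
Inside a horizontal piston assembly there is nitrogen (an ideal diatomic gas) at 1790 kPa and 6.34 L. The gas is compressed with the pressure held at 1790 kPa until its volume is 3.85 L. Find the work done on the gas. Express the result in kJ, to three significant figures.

W ≈ 4.46 kJ

Isobaric: W = P ΔV.
W = (1790 kPa)(3.85 − 6.34 L) = (1790)(-2.49) = -4457 J.
Work on gas = −W_by = 4457 J.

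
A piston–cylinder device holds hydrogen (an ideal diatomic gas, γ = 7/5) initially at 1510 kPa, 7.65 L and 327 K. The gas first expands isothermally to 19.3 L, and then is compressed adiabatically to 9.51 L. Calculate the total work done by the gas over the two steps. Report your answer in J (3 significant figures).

Step 1 (isothermal): W = P₁V₁ ln(V₂/V₁) = (11552) ln(19.3/7.65) = 10690 J.
After step 1: P = 598.5 kPa, V = 19.3 L, T = 327 K.
Step 2 (adiabatic): W = (P₁V₁ − P₂V₂)/(γ−1) = (11552 − 15332)/0.4 = -9450 J.
W_total = 10690 − 9450 = 1239 J.

W_total ≈ 1240 J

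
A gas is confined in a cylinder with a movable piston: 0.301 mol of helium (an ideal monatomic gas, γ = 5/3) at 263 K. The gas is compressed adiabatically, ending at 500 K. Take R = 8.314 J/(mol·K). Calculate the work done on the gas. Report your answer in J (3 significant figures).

Adiabatic ⇒ Q = 0, so W_by = −ΔU = nCᵥ(T₁ − T₂).
Cᵥ = 3R/2 = 12.47 J/(mol·K).
W = (0.301)(12.47)(263 − 500) = -889.6 J.
Work on gas = −W_by = 889.6 J.

W ≈ 890 J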